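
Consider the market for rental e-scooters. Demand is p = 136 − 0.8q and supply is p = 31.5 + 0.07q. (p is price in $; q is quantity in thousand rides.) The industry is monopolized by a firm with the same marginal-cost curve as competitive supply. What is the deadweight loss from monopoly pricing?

Competitive equilibrium: 136 − 0.8q = 31.5 + 0.07q → q* = 120.11494, p* = 39.90805.
Marginal revenue: MR = 136 − 1.6q. Set MR = MC: 136 − 1.6q = 31.5 + 0.07q → q_m = 62.57485.
Price p_m = 136 − 0.8·62.57485 = 85.94012; MC(q_m) = 31.5 + 0.07·62.57485 = 35.88024.
Competitive q* = 120.11494, so Δq = 57.54009; wedge = 85.94012 − 35.88024 = 50.05988.
Deadweight loss = ½ × 57.54009 × 50.05988 = $1440.23 thousand.

$1440.23 thousand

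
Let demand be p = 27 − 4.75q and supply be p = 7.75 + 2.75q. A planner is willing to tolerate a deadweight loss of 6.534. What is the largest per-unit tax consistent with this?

9.9

Competitive equilibrium: 27 − 4.75q = 7.75 + 2.75q → q* = 2.5667, p* = 14.8083.
A tax t gives Δq = t/7.5 and wedge t, so DWL = t²/15.
t²/15 = 6.534 → t² = 98.01 → t = 9.9.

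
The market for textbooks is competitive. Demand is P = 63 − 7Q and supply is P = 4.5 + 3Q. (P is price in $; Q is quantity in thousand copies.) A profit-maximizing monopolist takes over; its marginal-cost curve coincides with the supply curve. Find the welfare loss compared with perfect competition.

$29.01 thousand

Competitive equilibrium: 63 − 7Q = 4.5 + 3Q → Q* = 5.85, P* = 22.05.
Marginal revenue: MR = 63 − 14Q. Set MR = MC: 63 − 14Q = 4.5 + 3Q → Q_m = 3.4412.
Price P_m = 63 − 7·3.4412 = 38.9116; MC(Q_m) = 4.5 + 3·3.4412 = 14.8236.
Competitive Q* = 5.85, so ΔQ = 2.4088; wedge = 38.9116 − 14.8236 = 24.088.
Welfare loss = ½ × 2.4088 × 24.088 = $29.01 thousand.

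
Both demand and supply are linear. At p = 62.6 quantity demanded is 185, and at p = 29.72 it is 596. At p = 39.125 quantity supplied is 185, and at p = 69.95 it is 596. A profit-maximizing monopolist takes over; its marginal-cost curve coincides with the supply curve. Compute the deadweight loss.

1016.70

Demand slope = (29.72 − 62.6)/(596 − 185) = −0.08, so p = 77.4 − 0.08q.
Supply slope = (69.95 − 39.125)/(596 − 185) = 0.075, so p = 25.25 + 0.075q.
Competitive equilibrium: 77.4 − 0.08q = 25.25 + 0.075q → q* = 336.4516, p* = 50.4839.
Marginal revenue: MR = 77.4 − 0.16q. Set MR = MC: 77.4 − 0.16q = 25.25 + 0.075q → q_m = 221.9149.
Price p_m = 77.4 − 0.08·221.9149 = 59.6468; MC(q_m) = 25.25 + 0.075·221.9149 = 41.8936.
Competitive q* = 336.4516, so Δq = 114.5367; wedge = 59.6468 − 41.8936 = 17.7532.
Deadweight loss = ½ × 114.5367 × 17.7532 = 1016.70.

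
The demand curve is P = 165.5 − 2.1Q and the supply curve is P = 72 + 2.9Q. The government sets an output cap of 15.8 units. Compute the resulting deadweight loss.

21.025

Competitive equilibrium: 165.5 − 2.1Q = 72 + 2.9Q → Q* = 18.7, P* = 126.23.
At Q = 15.8: demand price = 165.5 − 2.1·15.8 = 132.32; supply price = 72 + 2.9·15.8 = 117.82.
ΔQ = 18.7 − 15.8 = 2.9; wedge = 132.32 − 117.82 = 14.5.
The triangle = ½ × 2.9 × 14.5 = 21.025.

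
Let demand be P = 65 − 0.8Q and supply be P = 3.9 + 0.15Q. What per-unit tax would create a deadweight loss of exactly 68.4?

Competitive equilibrium: 65 − 0.8Q = 3.9 + 0.15Q → Q* = 64.3158, P* = 13.5474.
A tax t gives ΔQ = t/0.95 and wedge t, so DWL = t²/1.9.
t²/1.9 = 68.4 → t² = 129.96 → t = 11.4.

11.4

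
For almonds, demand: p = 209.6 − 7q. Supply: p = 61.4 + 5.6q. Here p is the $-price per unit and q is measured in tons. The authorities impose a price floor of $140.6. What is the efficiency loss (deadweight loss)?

Competitive equilibrium: 209.6 − 7q = 61.4 + 5.6q → q* = 11.7619, p* = 127.2667.
At the floor p = 140.6, quantity demanded = (209.6 − 140.6)/7 = 9.8571.
Sellers' marginal cost at q' = 9.8571: 61.4 + 5.6·9.8571 = 116.5998.
Δq = 11.7619 − 9.8571 = 1.9048; wedge = 140.6 − 116.5998 = 24.0002.
DWL = ½ × 1.9048 × 24.0002 = $22.86.

$22.86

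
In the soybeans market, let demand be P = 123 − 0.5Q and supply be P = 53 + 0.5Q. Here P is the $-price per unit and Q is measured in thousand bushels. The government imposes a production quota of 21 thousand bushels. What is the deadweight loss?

Competitive equilibrium: 123 − 0.5Q = 53 + 0.5Q → Q* = 70, P* = 88.
At Q = 21: demand price = 123 − 0.5·21 = 112.5; supply price = 53 + 0.5·21 = 63.5.
ΔQ = 70 − 21 = 49; wedge = 112.5 − 63.5 = 49.
The triangle = ½ × 49 × 49 = $1200.50 thousand.

$1200.50 thousand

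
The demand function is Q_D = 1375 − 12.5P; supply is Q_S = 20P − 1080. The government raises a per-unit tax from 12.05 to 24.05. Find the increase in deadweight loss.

In inverse form: demand P = 110 − 0.08Q, supply P = 54 + 0.05Q.
Competitive equilibrium: 110 − 0.08Q = 54 + 0.05Q → Q* = 430.7692, P* = 75.5385.
For a per-unit tax t: ΔQ = t/0.13, so DWL = ½·t·(t/0.13) = t²/0.26.
At t = 12.05: DWL = 558.471. At t = 24.05: DWL = 2224.625.
Increase = 2224.625 − 558.471 = 1666.15.

1666.15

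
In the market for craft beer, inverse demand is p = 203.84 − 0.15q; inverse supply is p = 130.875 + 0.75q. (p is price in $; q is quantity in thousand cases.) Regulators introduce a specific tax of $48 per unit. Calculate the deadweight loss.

$1280 thousand

Competitive equilibrium: 203.84 − 0.15q = 130.875 + 0.75q → q* = 81.0722, p* = 191.6792.
With the tax, the buyer price exceeds the seller price by 48: (203.84 − 0.15q) − (130.875 + 0.75q) = 48 → q' = 27.7389.
Δq = 81.0722 − 27.7389 = 53.3333; the wedge equals the tax, 48.
DWL = ½ × 53.3333 × 48 = $1280 thousand.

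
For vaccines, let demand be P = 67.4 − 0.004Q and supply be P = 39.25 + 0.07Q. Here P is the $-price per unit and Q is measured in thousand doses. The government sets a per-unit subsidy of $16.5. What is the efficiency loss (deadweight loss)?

Competitive equilibrium: 67.4 − 0.004Q = 39.25 + 0.07Q → Q* = 380.4054, P* = 65.8784.
The subsidy lowers effective supply by 16.5: P = 22.75 + 0.07Q.
New quantity: 67.4 − 0.004Q = 22.75 + 0.07Q → Q' = 603.3784.
Overproduction ΔQ = 603.3784 − 380.4054 = 222.973; wedge = subsidy = 16.5.
Deadweight loss = ½ × 222.973 × 16.5 = $1839.53 thousand.

$1839.53 thousand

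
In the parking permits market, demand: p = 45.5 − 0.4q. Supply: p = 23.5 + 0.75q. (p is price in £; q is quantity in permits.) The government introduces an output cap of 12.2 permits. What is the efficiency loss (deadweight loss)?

Competitive equilibrium: 45.5 − 0.4q = 23.5 + 0.75q → q* = 19.1304, p* = 37.8478.
At q = 12.2: demand price = 45.5 − 0.4·12.2 = 40.62; supply price = 23.5 + 0.75·12.2 = 32.65.
Δq = 19.1304 − 12.2 = 6.9304; wedge = 40.62 − 32.65 = 7.97.
The triangle = ½ × 6.9304 × 7.97 = £27.62.

£27.62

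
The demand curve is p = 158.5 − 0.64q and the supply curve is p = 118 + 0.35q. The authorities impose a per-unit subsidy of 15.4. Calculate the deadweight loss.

Competitive equilibrium: 158.5 − 0.64q = 118 + 0.35q → q* = 40.9091, p* = 132.3182.
The subsidy lowers effective supply by 15.4: p = 102.6 + 0.35q.
New quantity: 158.5 − 0.64q = 102.6 + 0.35q → q' = 56.4646.
Overproduction Δq = 56.4646 − 40.9091 = 15.5555; wedge = subsidy = 15.4.
Welfare loss = ½ × 15.5555 × 15.4 = 119.78.

119.78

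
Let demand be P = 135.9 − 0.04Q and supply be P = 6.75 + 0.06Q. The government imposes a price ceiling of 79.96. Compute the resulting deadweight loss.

Competitive equilibrium: 135.9 − 0.04Q = 6.75 + 0.06Q → Q* = 1291.5, P* = 84.24.
At the ceiling P = 79.96, quantity supplied = (79.96 − 6.75)/0.06 = 1220.1667.
Willingness to pay at Q' = 1220.1667: 135.9 − 0.04·1220.1667 = 87.0933.
ΔQ = 1291.5 − 1220.1667 = 71.3333; wedge = 87.0933 − 79.96 = 7.1333.
Deadweight loss = ½ × 71.3333 × 7.1333 = 254.42.

254.42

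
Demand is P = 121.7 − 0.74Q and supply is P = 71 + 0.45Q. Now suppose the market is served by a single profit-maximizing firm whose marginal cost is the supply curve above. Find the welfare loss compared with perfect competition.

158.78

Competitive equilibrium: 121.7 − 0.74Q = 71 + 0.45Q → Q* = 42.605, P* = 90.1723.
Marginal revenue: MR = 121.7 − 1.48Q. Set MR = MC: 121.7 − 1.48Q = 71 + 0.45Q → Q_m = 26.2694.
Price P_m = 121.7 − 0.74·26.2694 = 102.2606; MC(Q_m) = 71 + 0.45·26.2694 = 82.8212.
Competitive Q* = 42.605, so ΔQ = 16.3356; wedge = 102.2606 − 82.8212 = 19.4394.
Deadweight loss = ½ × 16.3356 × 19.4394 = 158.78.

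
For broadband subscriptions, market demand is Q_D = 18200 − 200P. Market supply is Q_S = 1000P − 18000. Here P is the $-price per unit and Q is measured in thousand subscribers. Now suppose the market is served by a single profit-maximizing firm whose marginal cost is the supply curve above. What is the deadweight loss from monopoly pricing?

In inverse form: demand P = 91 − 0.005Q, supply P = 18 + 0.001Q.
Competitive equilibrium: 91 − 0.005Q = 18 + 0.001Q → Q* = 12166.666667, P* = 30.166667.
Marginal revenue: MR = 91 − 0.01Q. Set MR = MC: 91 − 0.01Q = 18 + 0.001Q → Q_m = 6636.363636.
Price P_m = 91 − 0.005·6636.363636 = 57.818182; MC(Q_m) = 18 + 0.001·6636.363636 = 24.636364.
Competitive Q* = 12166.666667, so ΔQ = 5530.303031; wedge = 57.818182 − 24.636364 = 33.181818.
Welfare loss = ½ × 5530.303031 × 33.181818 = $91752.75 thousand.

$91752.75 thousand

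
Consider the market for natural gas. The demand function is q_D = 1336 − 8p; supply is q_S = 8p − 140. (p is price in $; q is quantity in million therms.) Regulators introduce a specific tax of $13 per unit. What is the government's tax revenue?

In inverse form: demand p = 167 − 0.125q, supply p = 17.5 + 0.125q.
Competitive equilibrium: 167 − 0.125q = 17.5 + 0.125q → q* = 598, p* = 92.25.
With the tax, the buyer price exceeds the seller price by 13: (167 − 0.125q) − (17.5 + 0.125q) = 13 → q' = 546.
Tax revenue = 13 × 546 = $7098 million.

$7098 million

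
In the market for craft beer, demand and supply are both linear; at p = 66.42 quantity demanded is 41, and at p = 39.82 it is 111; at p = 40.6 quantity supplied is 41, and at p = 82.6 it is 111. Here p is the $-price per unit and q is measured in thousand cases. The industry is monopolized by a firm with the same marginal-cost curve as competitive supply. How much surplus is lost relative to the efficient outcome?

$173.51 thousand

Demand slope = (39.82 − 66.42)/(111 − 41) = −0.38, so p = 82 − 0.38q.
Supply slope = (82.6 − 40.6)/(111 − 41) = 0.6, so p = 16 + 0.6q.
Competitive equilibrium: 82 − 0.38q = 16 + 0.6q → q* = 67.3469, p* = 56.4082.
Marginal revenue: MR = 82 − 0.76q. Set MR = MC: 82 − 0.76q = 16 + 0.6q → q_m = 48.5294.
Price p_m = 82 − 0.38·48.5294 = 63.5588; MC(q_m) = 16 + 0.6·48.5294 = 45.1176.
Competitive q* = 67.3469, so Δq = 18.8175; wedge = 63.5588 − 45.1176 = 18.4412.
DWL = ½ × 18.8175 × 18.4412 = $173.51 thousand.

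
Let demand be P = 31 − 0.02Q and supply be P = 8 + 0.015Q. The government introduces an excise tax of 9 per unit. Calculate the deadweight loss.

1157.14

Competitive equilibrium: 31 − 0.02Q = 8 + 0.015Q → Q* = 657.1429, P* = 17.8571.
With the tax, the buyer price exceeds the seller price by 9: (31 − 0.02Q) − (8 + 0.015Q) = 9 → Q' = 400.
ΔQ = 657.1429 − 400 = 257.1429; the wedge equals the tax, 9.
The triangle = ½ × 257.1429 × 9 = 1157.14.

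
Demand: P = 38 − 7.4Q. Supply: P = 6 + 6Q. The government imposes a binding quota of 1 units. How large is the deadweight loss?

12.91

Competitive equilibrium: 38 − 7.4Q = 6 + 6Q → Q* = 2.3881, P* = 20.3284.
At Q = 1: demand price = 38 − 7.4·1 = 30.6; supply price = 6 + 6·1 = 12.
ΔQ = 2.3881 − 1 = 1.3881; wedge = 30.6 − 12 = 18.6.
DWL = ½ × 1.3881 × 18.6 = 12.91.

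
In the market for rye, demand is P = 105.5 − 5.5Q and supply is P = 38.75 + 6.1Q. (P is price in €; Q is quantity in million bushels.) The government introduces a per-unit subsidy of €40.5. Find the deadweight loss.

€70.70 million

Competitive equilibrium: 105.5 − 5.5Q = 38.75 + 6.1Q → Q* = 5.7543, P* = 73.8513.
The subsidy lowers effective supply by 40.5: P = 6.1Q − 1.75.
New quantity: 105.5 − 5.5Q = 6.1Q − 1.75 → Q' = 9.2457.
Overproduction ΔQ = 9.2457 − 5.7543 = 3.4914; wedge = subsidy = 40.5.
Welfare loss = ½ × 3.4914 × 40.5 = €70.70 million.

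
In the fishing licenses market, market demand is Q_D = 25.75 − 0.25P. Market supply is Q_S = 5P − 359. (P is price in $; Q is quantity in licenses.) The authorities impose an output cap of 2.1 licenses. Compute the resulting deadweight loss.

$59.63

In inverse form: demand P = 103 − 4Q, supply P = 71.8 + 0.2Q.
Competitive equilibrium: 103 − 4Q = 71.8 + 0.2Q → Q* = 7.4286, P* = 73.2857.
At Q = 2.1: demand price = 103 − 4·2.1 = 94.6; supply price = 71.8 + 0.2·2.1 = 72.22.
ΔQ = 7.4286 − 2.1 = 5.3286; wedge = 94.6 − 72.22 = 22.38.
Deadweight loss = ½ × 5.3286 × 22.38 = $59.63.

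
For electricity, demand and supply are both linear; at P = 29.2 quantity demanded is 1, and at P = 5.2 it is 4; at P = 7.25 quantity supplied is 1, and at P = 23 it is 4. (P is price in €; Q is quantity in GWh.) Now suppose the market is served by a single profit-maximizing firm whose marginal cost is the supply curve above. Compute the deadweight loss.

€6.63

Demand slope = (5.2 − 29.2)/(4 − 1) = −8, so P = 37.2 − 8Q.
Supply slope = (23 − 7.25)/(4 − 1) = 5.25, so P = 2 + 5.25Q.
Competitive equilibrium: 37.2 − 8Q = 2 + 5.25Q → Q* = 2.6566, P* = 15.9472.
Marginal revenue: MR = 37.2 − 16Q. Set MR = MC: 37.2 − 16Q = 2 + 5.25Q → Q_m = 1.6565.
Price P_m = 37.2 − 8·1.6565 = 23.948; MC(Q_m) = 2 + 5.25·1.6565 = 10.6966.
Competitive Q* = 2.6566, so ΔQ = 1.0001; wedge = 23.948 − 10.6966 = 13.2514.
The triangle = ½ × 1.0001 × 13.2514 = €6.63.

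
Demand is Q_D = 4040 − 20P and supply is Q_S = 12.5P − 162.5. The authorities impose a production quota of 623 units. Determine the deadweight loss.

In inverse form: demand P = 202 − 0.05Q, supply P = 13 + 0.08Q.
Competitive equilibrium: 202 − 0.05Q = 13 + 0.08Q → Q* = 1453.8462, P* = 129.3077.
At Q = 623: demand price = 202 − 0.05·623 = 170.85; supply price = 13 + 0.08·623 = 62.84.
ΔQ = 1453.8462 − 623 = 830.8462; wedge = 170.85 − 62.84 = 108.01.
DWL = ½ × 830.8462 × 108.01 = 44869.85.

44869.85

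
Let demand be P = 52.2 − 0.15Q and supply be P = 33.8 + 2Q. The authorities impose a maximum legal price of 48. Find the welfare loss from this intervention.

2.29

Competitive equilibrium: 52.2 − 0.15Q = 33.8 + 2Q → Q* = 8.5581, P* = 50.9163.
At the ceiling P = 48, quantity supplied = (48 − 33.8)/2 = 7.1.
Willingness to pay at Q' = 7.1: 52.2 − 0.15·7.1 = 51.135.
ΔQ = 8.5581 − 7.1 = 1.4581; wedge = 51.135 − 48 = 3.135.
Welfare loss = ½ × 1.4581 × 3.135 = 2.29.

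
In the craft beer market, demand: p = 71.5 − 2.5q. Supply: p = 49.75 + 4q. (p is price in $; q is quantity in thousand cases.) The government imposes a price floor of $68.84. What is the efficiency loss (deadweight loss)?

$16.93 thousand

Competitive equilibrium: 71.5 − 2.5q = 49.75 + 4q → q* = 3.3462, p* = 63.1346.
At the floor p = 68.84, quantity demanded = (71.5 − 68.84)/2.5 = 1.064.
Sellers' marginal cost at q' = 1.064: 49.75 + 4·1.064 = 54.006.
Δq = 3.3462 − 1.064 = 2.2822; wedge = 68.84 − 54.006 = 14.834.
DWL = ½ × 2.2822 × 14.834 = $16.93 thousand.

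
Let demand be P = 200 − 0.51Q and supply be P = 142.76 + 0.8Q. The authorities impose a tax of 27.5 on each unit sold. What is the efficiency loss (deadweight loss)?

Competitive equilibrium: 200 − 0.51Q = 142.76 + 0.8Q → Q* = 43.6947, P* = 177.7157.
With the tax, the buyer price exceeds the seller price by 27.5: (200 − 0.51Q) − (142.76 + 0.8Q) = 27.5 → Q' = 22.7023.
ΔQ = 43.6947 − 22.7023 = 20.9924; the wedge equals the tax, 27.5.
The triangle = ½ × 20.9924 × 27.5 = 288.65.

288.65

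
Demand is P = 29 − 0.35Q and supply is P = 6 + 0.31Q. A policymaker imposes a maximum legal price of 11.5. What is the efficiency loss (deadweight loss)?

96.57

Competitive equilibrium: 29 − 0.35Q = 6 + 0.31Q → Q* = 34.8485, P* = 16.803.
At the ceiling P = 11.5, quantity supplied = (11.5 − 6)/0.31 = 17.7419.
Willingness to pay at Q' = 17.7419: 29 − 0.35·17.7419 = 22.7903.
ΔQ = 34.8485 − 17.7419 = 17.1066; wedge = 22.7903 − 11.5 = 11.2903.
DWL = ½ × 17.1066 × 11.2903 = 96.57.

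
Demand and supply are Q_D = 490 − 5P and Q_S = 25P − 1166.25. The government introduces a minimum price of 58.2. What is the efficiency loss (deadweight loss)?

26.85

In inverse form: demand P = 98 − 0.2Q, supply P = 46.65 + 0.04Q.
Competitive equilibrium: 98 − 0.2Q = 46.65 + 0.04Q → Q* = 213.9583, P* = 55.2083.
At the floor P = 58.2, quantity demanded = (98 − 58.2)/0.2 = 199.
Sellers' marginal cost at Q' = 199: 46.65 + 0.04·199 = 54.61.
ΔQ = 213.9583 − 199 = 14.9583; wedge = 58.2 − 54.61 = 3.59.
Deadweight loss = ½ × 14.9583 × 3.59 = 26.85.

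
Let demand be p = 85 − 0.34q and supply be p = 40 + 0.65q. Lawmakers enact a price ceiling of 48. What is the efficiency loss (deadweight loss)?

Competitive equilibrium: 85 − 0.34q = 40 + 0.65q → q* = 45.4545, p* = 69.5455.
At the ceiling p = 48, quantity supplied = (48 − 40)/0.65 = 12.3077.
Willingness to pay at q' = 12.3077: 85 − 0.34·12.3077 = 80.8154.
Δq = 45.4545 − 12.3077 = 33.1468; wedge = 80.8154 − 48 = 32.8154.
Welfare loss = ½ × 33.1468 × 32.8154 = 543.86.

543.86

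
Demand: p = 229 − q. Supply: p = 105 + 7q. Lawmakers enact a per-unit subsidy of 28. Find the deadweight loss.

Competitive equilibrium: 229 − q = 105 + 7q → q* = 15.5, p* = 213.5.
The subsidy lowers effective supply by 28: p = 77 + 7q.
New quantity: 229 − q = 77 + 7q → q' = 19.
Overproduction Δq = 19 − 15.5 = 3.5; wedge = subsidy = 28.
DWL = ½ × 3.5 × 28 = 49.

49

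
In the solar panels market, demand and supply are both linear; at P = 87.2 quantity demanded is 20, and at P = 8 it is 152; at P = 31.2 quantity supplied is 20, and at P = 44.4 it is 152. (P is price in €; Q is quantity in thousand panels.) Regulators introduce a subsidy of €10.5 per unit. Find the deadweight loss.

€78.75 thousand

Demand slope = (8 − 87.2)/(152 − 20) = −0.6, so P = 99.2 − 0.6Q.
Supply slope = (44.4 − 31.2)/(152 − 20) = 0.1, so P = 29.2 + 0.1Q.
Competitive equilibrium: 99.2 − 0.6Q = 29.2 + 0.1Q → Q* = 100, P* = 39.2.
The subsidy lowers effective supply by 10.5: P = 18.7 + 0.1Q.
New quantity: 99.2 − 0.6Q = 18.7 + 0.1Q → Q' = 115.
Overproduction ΔQ = 115 − 100 = 15; wedge = subsidy = 10.5.
Welfare loss = ½ × 15 × 10.5 = €78.75 thousand.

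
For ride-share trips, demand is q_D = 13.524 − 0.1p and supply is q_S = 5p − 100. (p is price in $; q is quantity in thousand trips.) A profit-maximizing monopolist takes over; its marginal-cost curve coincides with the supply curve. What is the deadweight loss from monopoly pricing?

In inverse form: demand p = 135.24 − 10q, supply p = 20 + 0.2q.
Competitive equilibrium: 135.24 − 10q = 20 + 0.2q → q* = 11.298, p* = 22.2596.
Marginal revenue: MR = 135.24 − 20q. Set MR = MC: 135.24 − 20q = 20 + 0.2q → q_m = 5.705.
Price p_m = 135.24 − 10·5.705 = 78.19; MC(q_m) = 20 + 0.2·5.705 = 21.141.
Competitive q* = 11.298, so Δq = 5.593; wedge = 78.19 − 21.141 = 57.049.
Deadweight loss = ½ × 5.593 × 57.049 = $159.54 thousand.

$159.54 thousand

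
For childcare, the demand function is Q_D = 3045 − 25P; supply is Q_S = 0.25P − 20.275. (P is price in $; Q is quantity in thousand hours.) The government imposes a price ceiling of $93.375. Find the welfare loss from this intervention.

In inverse form: demand P = 121.8 − 0.04Q, supply P = 81.1 + 4Q.
Competitive equilibrium: 121.8 − 0.04Q = 81.1 + 4Q → Q* = 10.0743, P* = 121.397.
At the ceiling P = 93.375, quantity supplied = (93.375 − 81.1)/4 = 3.0688.
Willingness to pay at Q' = 3.0688: 121.8 − 0.04·3.0688 = 121.6772.
ΔQ = 10.0743 − 3.0688 = 7.0055; wedge = 121.6772 − 93.375 = 28.3022.
The triangle = ½ × 7.0055 × 28.3022 = $99.14 thousand.

$99.14 thousand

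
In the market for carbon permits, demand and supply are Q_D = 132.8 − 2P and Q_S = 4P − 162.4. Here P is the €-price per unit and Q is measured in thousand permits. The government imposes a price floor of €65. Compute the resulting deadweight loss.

In inverse form: demand P = 66.4 − 0.5Q, supply P = 40.6 + 0.25Q.
Competitive equilibrium: 66.4 − 0.5Q = 40.6 + 0.25Q → Q* = 34.4, P* = 49.2.
At the floor P = 65, quantity demanded = (66.4 − 65)/0.5 = 2.8.
Sellers' marginal cost at Q' = 2.8: 40.6 + 0.25·2.8 = 41.3.
ΔQ = 34.4 − 2.8 = 31.6; wedge = 65 − 41.3 = 23.7.
Deadweight loss = ½ × 31.6 × 23.7 = €374.46 thousand.

€374.46 thousand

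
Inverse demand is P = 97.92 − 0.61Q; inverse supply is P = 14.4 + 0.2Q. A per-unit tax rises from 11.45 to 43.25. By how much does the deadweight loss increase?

1073.74

Competitive equilibrium: 97.92 − 0.61Q = 14.4 + 0.2Q → Q* = 103.1111, P* = 35.0222.
For a per-unit tax t: ΔQ = t/0.81, so DWL = ½·t·(t/0.81) = t²/1.62.
At t = 11.45: DWL = 80.927. At t = 43.25: DWL = 1154.668.
Increase = 1154.668 − 80.927 = 1073.74.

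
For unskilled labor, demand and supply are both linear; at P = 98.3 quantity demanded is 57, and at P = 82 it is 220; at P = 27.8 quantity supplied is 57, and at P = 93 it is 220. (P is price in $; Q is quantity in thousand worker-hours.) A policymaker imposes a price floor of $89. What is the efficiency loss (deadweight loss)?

$576 thousand

Demand slope = (82 − 98.3)/(220 − 57) = −0.1, so P = 104 − 0.1Q.
Supply slope = (93 − 27.8)/(220 − 57) = 0.4, so P = 5 + 0.4Q.
Competitive equilibrium: 104 − 0.1Q = 5 + 0.4Q → Q* = 198, P* = 84.2.
At the floor P = 89, quantity demanded = (104 − 89)/0.1 = 150.
Sellers' marginal cost at Q' = 150: 5 + 0.4·150 = 65.
ΔQ = 198 − 150 = 48; wedge = 89 − 65 = 24.
Deadweight loss = ½ × 48 × 24 = $576 thousand.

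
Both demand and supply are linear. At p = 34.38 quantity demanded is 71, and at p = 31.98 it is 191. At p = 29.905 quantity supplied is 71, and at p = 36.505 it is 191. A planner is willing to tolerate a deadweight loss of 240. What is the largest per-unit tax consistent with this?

Demand slope = (31.98 − 34.38)/(191 − 71) = −0.02, so p = 35.8 − 0.02q.
Supply slope = (36.505 − 29.905)/(191 − 71) = 0.055, so p = 26 + 0.055q.
Competitive equilibrium: 35.8 − 0.02q = 26 + 0.055q → q* = 130.6667, p* = 33.1867.
A tax t gives Δq = t/0.075 and wedge t, so DWL = t²/0.15.
t²/0.15 = 240 → t² = 36 → t = 6.

6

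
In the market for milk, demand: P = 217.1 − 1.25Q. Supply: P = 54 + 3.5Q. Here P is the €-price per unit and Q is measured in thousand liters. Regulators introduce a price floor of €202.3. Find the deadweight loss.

Competitive equilibrium: 217.1 − 1.25Q = 54 + 3.5Q → Q* = 34.33684, P* = 174.17895.
At the floor P = 202.3, quantity demanded = (217.1 − 202.3)/1.25 = 11.84.
Sellers' marginal cost at Q' = 11.84: 54 + 3.5·11.84 = 95.44.
ΔQ = 34.33684 − 11.84 = 22.49684; wedge = 202.3 − 95.44 = 106.86.
The triangle = ½ × 22.49684 × 106.86 = €1202.01 thousand.

€1202.01 thousand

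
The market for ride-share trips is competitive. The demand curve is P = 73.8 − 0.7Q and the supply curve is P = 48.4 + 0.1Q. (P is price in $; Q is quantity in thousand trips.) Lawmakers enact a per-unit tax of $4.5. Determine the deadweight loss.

$12.66 thousand

Competitive equilibrium: 73.8 − 0.7Q = 48.4 + 0.1Q → Q* = 31.75, P* = 51.575.
With the tax, the buyer price exceeds the seller price by 4.5: (73.8 − 0.7Q) − (48.4 + 0.1Q) = 4.5 → Q' = 26.125.
ΔQ = 31.75 − 26.125 = 5.625; the wedge equals the tax, 4.5.
Deadweight loss = ½ × 5.625 × 4.5 = $12.66 thousand.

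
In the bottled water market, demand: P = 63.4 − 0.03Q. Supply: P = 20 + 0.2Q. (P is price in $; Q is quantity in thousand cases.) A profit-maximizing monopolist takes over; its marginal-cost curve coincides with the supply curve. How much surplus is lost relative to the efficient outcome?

Competitive equilibrium: 63.4 − 0.03Q = 20 + 0.2Q → Q* = 188.6957, P* = 57.7391.
Marginal revenue: MR = 63.4 − 0.06Q. Set MR = MC: 63.4 − 0.06Q = 20 + 0.2Q → Q_m = 166.9231.
Price P_m = 63.4 − 0.03·166.9231 = 58.3923; MC(Q_m) = 20 + 0.2·166.9231 = 53.3846.
Competitive Q* = 188.6957, so ΔQ = 21.7726; wedge = 58.3923 − 53.3846 = 5.0077.
Welfare loss = ½ × 21.7726 × 5.0077 = $54.52 thousand.

$54.52 thousand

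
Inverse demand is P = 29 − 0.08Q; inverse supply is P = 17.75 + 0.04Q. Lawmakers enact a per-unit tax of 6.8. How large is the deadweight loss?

192.67

Competitive equilibrium: 29 − 0.08Q = 17.75 + 0.04Q → Q* = 93.75, P* = 21.5.
With the tax, the buyer price exceeds the seller price by 6.8: (29 − 0.08Q) − (17.75 + 0.04Q) = 6.8 → Q' = 37.0833.
ΔQ = 93.75 − 37.0833 = 56.6667; the wedge equals the tax, 6.8.
Deadweight loss = ½ × 56.6667 × 6.8 = 192.67.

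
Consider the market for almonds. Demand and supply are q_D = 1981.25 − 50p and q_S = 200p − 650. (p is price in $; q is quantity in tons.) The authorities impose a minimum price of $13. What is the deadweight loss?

$191.43

In inverse form: demand p = 39.625 − 0.02q, supply p = 3.25 + 0.005q.
Competitive equilibrium: 39.625 − 0.02q = 3.25 + 0.005q → q* = 1455, p* = 10.525.
At the floor p = 13, quantity demanded = (39.625 − 13)/0.02 = 1331.25.
Sellers' marginal cost at q' = 1331.25: 3.25 + 0.005·1331.25 = 9.90625.
Δq = 1455 − 1331.25 = 123.75; wedge = 13 − 9.90625 = 3.09375.
Welfare loss = ½ × 123.75 × 3.09375 = $191.43.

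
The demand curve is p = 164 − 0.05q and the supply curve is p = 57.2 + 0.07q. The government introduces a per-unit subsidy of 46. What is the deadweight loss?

8816.67

Competitive equilibrium: 164 − 0.05q = 57.2 + 0.07q → q* = 890, p* = 119.5.
The subsidy lowers effective supply by 46: p = 11.2 + 0.07q.
New quantity: 164 − 0.05q = 11.2 + 0.07q → q' = 1273.3333.
Overproduction Δq = 1273.3333 − 890 = 383.3333; wedge = subsidy = 46.
DWL = ½ × 383.3333 × 46 = 8816.67.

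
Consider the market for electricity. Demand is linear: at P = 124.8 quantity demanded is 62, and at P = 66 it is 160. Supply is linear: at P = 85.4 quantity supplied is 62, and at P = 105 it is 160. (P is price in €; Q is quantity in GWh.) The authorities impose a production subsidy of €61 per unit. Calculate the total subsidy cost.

€11437.50

Demand slope = (66 − 124.8)/(160 − 62) = −0.6, so P = 162 − 0.6Q.
Supply slope = (105 − 85.4)/(160 − 62) = 0.2, so P = 73 + 0.2Q.
Competitive equilibrium: 162 − 0.6Q = 73 + 0.2Q → Q* = 111.25, P* = 95.25.
The subsidy lowers effective supply by 61: P = 12 + 0.2Q.
New quantity: 162 − 0.6Q = 12 + 0.2Q → Q' = 187.5.
Total subsidy cost = 61 × 187.5 = €11437.50.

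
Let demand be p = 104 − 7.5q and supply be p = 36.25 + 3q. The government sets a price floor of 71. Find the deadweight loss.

22.11

Competitive equilibrium: 104 − 7.5q = 36.25 + 3q → q* = 6.4524, p* = 55.6071.
At the floor p = 71, quantity demanded = (104 − 71)/7.5 = 4.4.
Sellers' marginal cost at q' = 4.4: 36.25 + 3·4.4 = 49.45.
Δq = 6.4524 − 4.4 = 2.0524; wedge = 71 − 49.45 = 21.55.
The triangle = ½ × 2.0524 × 21.55 = 22.11.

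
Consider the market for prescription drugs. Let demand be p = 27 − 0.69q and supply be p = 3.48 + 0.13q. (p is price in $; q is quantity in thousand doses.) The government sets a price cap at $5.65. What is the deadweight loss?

Competitive equilibrium: 27 − 0.69q = 3.48 + 0.13q → q* = 28.6829, p* = 7.2088.
At the ceiling p = 5.65, quantity supplied = (5.65 − 3.48)/0.13 = 16.6923.
Willingness to pay at q' = 16.6923: 27 − 0.69·16.6923 = 15.4823.
Δq = 28.6829 − 16.6923 = 11.9906; wedge = 15.4823 − 5.65 = 9.8323.
Deadweight loss = ½ × 11.9906 × 9.8323 = $58.95 thousand.

$58.95 thousand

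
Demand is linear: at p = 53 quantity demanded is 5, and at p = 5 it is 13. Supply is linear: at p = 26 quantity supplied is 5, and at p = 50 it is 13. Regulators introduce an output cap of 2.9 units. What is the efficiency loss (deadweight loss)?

117.045

Demand slope = (5 − 53)/(13 − 5) = −6, so p = 83 − 6q.
Supply slope = (50 − 26)/(13 − 5) = 3, so p = 11 + 3q.
Competitive equilibrium: 83 − 6q = 11 + 3q → q* = 8, p* = 35.
At q = 2.9: demand price = 83 − 6·2.9 = 65.6; supply price = 11 + 3·2.9 = 19.7.
Δq = 8 − 2.9 = 5.1; wedge = 65.6 − 19.7 = 45.9.
Welfare loss = ½ × 5.1 × 45.9 = 117.045.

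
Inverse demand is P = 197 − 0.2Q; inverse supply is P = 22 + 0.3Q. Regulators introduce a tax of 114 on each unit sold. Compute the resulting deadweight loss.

12996

Competitive equilibrium: 197 − 0.2Q = 22 + 0.3Q → Q* = 350, P* = 127.
With the tax, the buyer price exceeds the seller price by 114: (197 − 0.2Q) − (22 + 0.3Q) = 114 → Q' = 122.
ΔQ = 350 − 122 = 228; the wedge equals the tax, 114.
Welfare loss = ½ × 228 × 114 = 12996.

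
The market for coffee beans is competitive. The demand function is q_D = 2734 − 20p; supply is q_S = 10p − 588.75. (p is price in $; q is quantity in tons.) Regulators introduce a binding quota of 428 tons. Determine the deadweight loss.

In inverse form: demand p = 136.7 − 0.05q, supply p = 58.875 + 0.1q.
Competitive equilibrium: 136.7 − 0.05q = 58.875 + 0.1q → q* = 518.8333, p* = 110.7583.
At q = 428: demand price = 136.7 − 0.05·428 = 115.3; supply price = 58.875 + 0.1·428 = 101.675.
Δq = 518.8333 − 428 = 90.8333; wedge = 115.3 − 101.675 = 13.625.
Welfare loss = ½ × 90.8333 × 13.625 = $618.80.

$618.80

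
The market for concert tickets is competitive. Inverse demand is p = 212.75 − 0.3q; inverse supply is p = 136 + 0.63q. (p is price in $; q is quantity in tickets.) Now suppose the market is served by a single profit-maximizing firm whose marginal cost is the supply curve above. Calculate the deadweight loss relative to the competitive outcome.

$188.40

Competitive equilibrium: 212.75 − 0.3q = 136 + 0.63q → q* = 82.5269, p* = 187.9919.
Marginal revenue: MR = 212.75 − 0.6q. Set MR = MC: 212.75 − 0.6q = 136 + 0.63q → q_m = 62.3984.
Price p_m = 212.75 − 0.3·62.3984 = 194.0305; MC(q_m) = 136 + 0.63·62.3984 = 175.311.
Competitive q* = 82.5269, so Δq = 20.1285; wedge = 194.0305 − 175.311 = 18.7195.
Welfare loss = ½ × 20.1285 × 18.7195 = $188.40.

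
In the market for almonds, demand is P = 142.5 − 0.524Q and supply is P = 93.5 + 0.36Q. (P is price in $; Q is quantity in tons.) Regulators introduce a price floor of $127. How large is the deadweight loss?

Competitive equilibrium: 142.5 − 0.524Q = 93.5 + 0.36Q → Q* = 55.4299, P* = 113.4548.
At the floor P = 127, quantity demanded = (142.5 − 127)/0.524 = 29.5802.
Sellers' marginal cost at Q' = 29.5802: 93.5 + 0.36·29.5802 = 104.1489.
ΔQ = 55.4299 − 29.5802 = 25.8497; wedge = 127 − 104.1489 = 22.8511.
DWL = ½ × 25.8497 × 22.8511 = $295.35.

$295.35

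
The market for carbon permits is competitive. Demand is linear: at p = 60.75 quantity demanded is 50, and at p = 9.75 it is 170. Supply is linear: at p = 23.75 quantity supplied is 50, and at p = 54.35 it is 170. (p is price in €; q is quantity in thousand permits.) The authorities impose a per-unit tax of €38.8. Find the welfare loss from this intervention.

€1106.94 thousand

Demand slope = (9.75 − 60.75)/(170 − 50) = −0.425, so p = 82 − 0.425q.
Supply slope = (54.35 − 23.75)/(170 − 50) = 0.255, so p = 11 + 0.255q.
Competitive equilibrium: 82 − 0.425q = 11 + 0.255q → q* = 104.4118, p* = 37.625.
With the tax, the buyer price exceeds the seller price by 38.8: (82 − 0.425q) − (11 + 0.255q) = 38.8 → q' = 47.3529.
Δq = 104.4118 − 47.3529 = 57.0589; the wedge equals the tax, 38.8.
Welfare loss = ½ × 57.0589 × 38.8 = €1106.94 thousand.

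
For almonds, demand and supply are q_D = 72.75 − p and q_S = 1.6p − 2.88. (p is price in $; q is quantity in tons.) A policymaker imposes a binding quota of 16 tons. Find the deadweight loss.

In inverse form: demand p = 72.75 − q, supply p = 1.8 + 0.625q.
Competitive equilibrium: 72.75 − q = 1.8 + 0.625q → q* = 43.6615, p* = 29.0885.
At q = 16: demand price = 72.75 − 1·16 = 56.75; supply price = 1.8 + 0.625·16 = 11.8.
Δq = 43.6615 − 16 = 27.6615; wedge = 56.75 − 11.8 = 44.95.
Deadweight loss = ½ × 27.6615 × 44.95 = $621.69.

$621.69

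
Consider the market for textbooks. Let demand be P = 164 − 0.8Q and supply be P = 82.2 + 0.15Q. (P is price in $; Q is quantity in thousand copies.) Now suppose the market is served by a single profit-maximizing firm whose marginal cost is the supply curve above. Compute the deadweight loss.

Competitive equilibrium: 164 − 0.8Q = 82.2 + 0.15Q → Q* = 86.1053, P* = 95.1158.
Marginal revenue: MR = 164 − 1.6Q. Set MR = MC: 164 − 1.6Q = 82.2 + 0.15Q → Q_m = 46.7429.
Price P_m = 164 − 0.8·46.7429 = 126.6057; MC(Q_m) = 82.2 + 0.15·46.7429 = 89.2114.
Competitive Q* = 86.1053, so ΔQ = 39.3624; wedge = 126.6057 − 89.2114 = 37.3943.
Welfare loss = ½ × 39.3624 × 37.3943 = $735.96 thousand.

$735.96 thousand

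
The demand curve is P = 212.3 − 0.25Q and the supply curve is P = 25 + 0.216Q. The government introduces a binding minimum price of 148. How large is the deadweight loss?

4880.69

Competitive equilibrium: 212.3 − 0.25Q = 25 + 0.216Q → Q* = 401.9313, P* = 111.8172.
At the floor P = 148, quantity demanded = (212.3 − 148)/0.25 = 257.2.
Sellers' marginal cost at Q' = 257.2: 25 + 0.216·257.2 = 80.5552.
ΔQ = 401.9313 − 257.2 = 144.7313; wedge = 148 − 80.5552 = 67.4448.
DWL = ½ × 144.7313 × 67.4448 = 4880.69.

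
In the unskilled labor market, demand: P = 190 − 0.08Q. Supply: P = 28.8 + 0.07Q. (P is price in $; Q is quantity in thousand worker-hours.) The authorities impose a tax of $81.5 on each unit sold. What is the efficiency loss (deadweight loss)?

Competitive equilibrium: 190 − 0.08Q = 28.8 + 0.07Q → Q* = 1074.66667, P* = 104.02667.
With the tax, the buyer price exceeds the seller price by 81.5: (190 − 0.08Q) − (28.8 + 0.07Q) = 81.5 → Q' = 531.33333.
ΔQ = 1074.66667 − 531.33333 = 543.33334; the wedge equals the tax, 81.5.
DWL = ½ × 543.33334 × 81.5 = $22140.83 thousand.

$22140.83 thousand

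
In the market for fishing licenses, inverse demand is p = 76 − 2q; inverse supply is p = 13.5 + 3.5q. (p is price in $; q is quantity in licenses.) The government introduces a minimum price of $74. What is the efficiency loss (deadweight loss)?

$295.36

Competitive equilibrium: 76 − 2q = 13.5 + 3.5q → q* = 11.3636, p* = 53.2727.
At the floor p = 74, quantity demanded = (76 − 74)/2 = 1.
Sellers' marginal cost at q' = 1: 13.5 + 3.5·1 = 17.
Δq = 11.3636 − 1 = 10.3636; wedge = 74 − 17 = 57.
DWL = ½ × 10.3636 × 57 = $295.36.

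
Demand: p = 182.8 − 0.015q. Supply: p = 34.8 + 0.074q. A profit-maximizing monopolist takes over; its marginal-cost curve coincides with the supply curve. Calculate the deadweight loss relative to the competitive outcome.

Competitive equilibrium: 182.8 − 0.015q = 34.8 + 0.074q → q* = 1662.92135, p* = 157.85618.
Marginal revenue: MR = 182.8 − 0.03q. Set MR = MC: 182.8 − 0.03q = 34.8 + 0.074q → q_m = 1423.07692.
Price p_m = 182.8 − 0.015·1423.07692 = 161.45385; MC(q_m) = 34.8 + 0.074·1423.07692 = 140.10769.
Competitive q* = 1662.92135, so Δq = 239.84443; wedge = 161.45385 − 140.10769 = 21.34616.
DWL = ½ × 239.84443 × 21.34616 = 2559.88.

2559.88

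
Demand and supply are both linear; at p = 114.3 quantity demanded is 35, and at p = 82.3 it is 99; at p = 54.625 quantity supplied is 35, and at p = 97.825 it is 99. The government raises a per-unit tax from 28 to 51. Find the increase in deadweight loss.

Demand slope = (82.3 − 114.3)/(99 − 35) = −0.5, so p = 131.8 − 0.5q.
Supply slope = (97.825 − 54.625)/(99 − 35) = 0.675, so p = 31 + 0.675q.
Competitive equilibrium: 131.8 − 0.5q = 31 + 0.675q → q* = 85.7872, p* = 88.9064.
For a per-unit tax t: Δq = t/1.175, so DWL = ½·t·(t/1.175) = t²/2.35.
At t = 28: DWL = 333.617. At t = 51: DWL = 1106.809.
Increase = 1106.809 − 333.617 = 773.19.

773.19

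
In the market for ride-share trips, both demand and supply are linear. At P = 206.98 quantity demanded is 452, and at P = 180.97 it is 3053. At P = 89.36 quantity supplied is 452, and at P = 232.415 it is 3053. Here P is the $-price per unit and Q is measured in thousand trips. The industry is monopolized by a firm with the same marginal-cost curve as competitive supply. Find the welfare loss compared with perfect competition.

Demand slope = (180.97 − 206.98)/(3053 − 452) = −0.01, so P = 211.5 − 0.01Q.
Supply slope = (232.415 − 89.36)/(3053 − 452) = 0.055, so P = 64.5 + 0.055Q.
Competitive equilibrium: 211.5 − 0.01Q = 64.5 + 0.055Q → Q* = 2261.5385, P* = 188.8846.
Marginal revenue: MR = 211.5 − 0.02Q. Set MR = MC: 211.5 − 0.02Q = 64.5 + 0.055Q → Q_m = 1960.
Price P_m = 211.5 − 0.01·1960 = 191.9; MC(Q_m) = 64.5 + 0.055·1960 = 172.3.
Competitive Q* = 2261.5385, so ΔQ = 301.5385; wedge = 191.9 − 172.3 = 19.6.
Deadweight loss = ½ × 301.5385 × 19.6 = $2955.08 thousand.

$2955.08 thousand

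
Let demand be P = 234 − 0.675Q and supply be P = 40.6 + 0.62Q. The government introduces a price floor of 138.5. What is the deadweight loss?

40.02

Competitive equilibrium: 234 − 0.675Q = 40.6 + 0.62Q → Q* = 149.3436, P* = 133.1931.
At the floor P = 138.5, quantity demanded = (234 − 138.5)/0.675 = 141.4815.
Sellers' marginal cost at Q' = 141.4815: 40.6 + 0.62·141.4815 = 128.3185.
ΔQ = 149.3436 − 141.4815 = 7.8621; wedge = 138.5 − 128.3185 = 10.1815.
DWL = ½ × 7.8621 × 10.1815 = 40.02.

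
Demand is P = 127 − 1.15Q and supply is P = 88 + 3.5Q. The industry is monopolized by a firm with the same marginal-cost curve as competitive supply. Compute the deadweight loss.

Competitive equilibrium: 127 − 1.15Q = 88 + 3.5Q → Q* = 8.3871, P* = 117.3548.
Marginal revenue: MR = 127 − 2.3Q. Set MR = MC: 127 − 2.3Q = 88 + 3.5Q → Q_m = 6.7241.
Price P_m = 127 − 1.15·6.7241 = 119.2673; MC(Q_m) = 88 + 3.5·6.7241 = 111.5344.
Competitive Q* = 8.3871, so ΔQ = 1.663; wedge = 119.2673 − 111.5344 = 7.7329.
DWL = ½ × 1.663 × 7.7329 = 6.43.

6.43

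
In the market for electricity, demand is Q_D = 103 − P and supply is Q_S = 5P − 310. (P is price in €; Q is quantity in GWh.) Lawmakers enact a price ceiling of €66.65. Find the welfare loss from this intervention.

In inverse form: demand P = 103 − Q, supply P = 62 + 0.2Q.
Competitive equilibrium: 103 − Q = 62 + 0.2Q → Q* = 34.1667, P* = 68.8333.
At the ceiling P = 66.65, quantity supplied = (66.65 − 62)/0.2 = 23.25.
Willingness to pay at Q' = 23.25: 103 − 1·23.25 = 79.75.
ΔQ = 34.1667 − 23.25 = 10.9167; wedge = 79.75 − 66.65 = 13.1.
Welfare loss = ½ × 10.9167 × 13.1 = €71.50.

€71.50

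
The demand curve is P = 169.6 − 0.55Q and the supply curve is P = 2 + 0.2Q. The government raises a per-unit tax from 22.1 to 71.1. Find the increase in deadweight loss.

Competitive equilibrium: 169.6 − 0.55Q = 2 + 0.2Q → Q* = 223.4667, P* = 46.6933.
For a per-unit tax t: ΔQ = t/0.75, so DWL = ½·t·(t/0.75) = t²/1.5.
At t = 22.1: DWL = 325.607. At t = 71.1: DWL = 3370.14.
Increase = 3370.14 − 325.607 = 3044.53.

3044.53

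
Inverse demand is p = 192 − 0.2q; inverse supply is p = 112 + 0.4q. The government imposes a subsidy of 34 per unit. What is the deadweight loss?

Competitive equilibrium: 192 − 0.2q = 112 + 0.4q → q* = 133.3333, p* = 165.3333.
The subsidy lowers effective supply by 34: p = 78 + 0.4q.
New quantity: 192 − 0.2q = 78 + 0.4q → q' = 190.
Overproduction Δq = 190 − 133.3333 = 56.6667; wedge = subsidy = 34.
Welfare loss = ½ × 56.6667 × 34 = 963.33.

963.33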